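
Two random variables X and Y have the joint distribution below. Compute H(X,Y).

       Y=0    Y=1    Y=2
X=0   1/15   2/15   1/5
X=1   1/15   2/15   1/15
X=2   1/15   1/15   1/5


H(X,Y) = -Σ p(x,y) log₂ p(x,y)
  p(0,0)=1/15: -0.0667 × log₂(0.0667) = 0.2605
  p(0,1)=2/15: -0.1333 × log₂(0.1333) = 0.3876
  p(0,2)=1/5: -0.2000 × log₂(0.2000) = 0.4644
  p(1,0)=1/15: -0.0667 × log₂(0.0667) = 0.2605
  p(1,1)=2/15: -0.1333 × log₂(0.1333) = 0.3876
  p(1,2)=1/15: -0.0667 × log₂(0.0667) = 0.2605
  p(2,0)=1/15: -0.0667 × log₂(0.0667) = 0.2605
  p(2,1)=1/15: -0.0667 × log₂(0.0667) = 0.2605
  p(2,2)=1/5: -0.2000 × log₂(0.2000) = 0.4644
H(X,Y) = 3.0062 bits


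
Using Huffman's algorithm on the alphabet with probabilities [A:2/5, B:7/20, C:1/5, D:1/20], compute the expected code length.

Huffman tree construction:
Combine smallest probabilities repeatedly
Resulting codes:
  A: 0 (length 1)
  B: 11 (length 2)
  C: 101 (length 3)
  D: 100 (length 3)
Average length = Σ p(s) × length(s) = 1.8500 bits


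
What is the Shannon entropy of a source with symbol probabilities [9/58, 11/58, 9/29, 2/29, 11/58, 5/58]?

H(X) = -Σ p(x) log₂ p(x)
  -9/58 × log₂(9/58) = 0.4171
  -11/58 × log₂(11/58) = 0.4549
  -9/29 × log₂(9/29) = 0.5239
  -2/29 × log₂(2/29) = 0.2661
  -11/58 × log₂(11/58) = 0.4549
  -5/58 × log₂(5/58) = 0.3048
H(X) = 2.4217 bits


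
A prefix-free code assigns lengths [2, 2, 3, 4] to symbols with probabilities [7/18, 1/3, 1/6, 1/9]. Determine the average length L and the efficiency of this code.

Average length L = Σ p_i × l_i = 2.3889 bits
Entropy H = 1.8413 bits
Efficiency η = H/L × 100% = 77.08%


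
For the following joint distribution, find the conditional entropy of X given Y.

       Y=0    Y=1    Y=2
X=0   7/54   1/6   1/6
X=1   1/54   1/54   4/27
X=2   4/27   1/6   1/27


H(X|Y) = Σ_y p(y) H(X|Y=y)
  p(Y=0) = 8/27, H(X|Y=0) = 1.2718
  p(Y=1) = 19/54, H(X|Y=1) = 1.2448
  p(Y=2) = 19/54, H(X|Y=2) = 1.3780
H(X|Y) = 0.2963×1.2718 + 0.3519×1.2448 + 0.3519×1.3780 = 1.2997 bits


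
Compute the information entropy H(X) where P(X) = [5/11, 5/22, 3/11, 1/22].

H(X) = -Σ p(x) log₂ p(x)
  -5/11 × log₂(5/11) = 0.5170
  -5/22 × log₂(5/22) = 0.4858
  -3/11 × log₂(3/11) = 0.5112
  -1/22 × log₂(1/22) = 0.2027
H(X) = 1.7168 bits


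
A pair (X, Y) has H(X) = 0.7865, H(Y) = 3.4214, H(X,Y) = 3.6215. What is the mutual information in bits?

I(X;Y) = H(X) + H(Y) - H(X,Y)
I(X;Y) = 0.7865 + 3.4214 - 3.6215 = 0.5864 bits


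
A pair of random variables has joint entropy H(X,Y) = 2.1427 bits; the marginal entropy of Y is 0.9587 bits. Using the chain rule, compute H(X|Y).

Chain rule: H(X,Y) = H(X|Y) + H(Y)
H(X|Y) = H(X,Y) - H(Y) = 2.1427 - 0.9587 = 1.184 bits


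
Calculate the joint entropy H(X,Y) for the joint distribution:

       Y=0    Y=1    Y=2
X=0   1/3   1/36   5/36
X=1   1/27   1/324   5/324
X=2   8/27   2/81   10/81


H(X,Y) = -Σ p(x,y) log₂ p(x,y)
  p(0,0)=1/3: -0.3333 × log₂(0.3333) = 0.5283
  p(0,1)=1/36: -0.0278 × log₂(0.0278) = 0.1436
  p(0,2)=5/36: -0.1389 × log₂(0.1389) = 0.3956
  p(1,0)=1/27: -0.0370 × log₂(0.0370) = 0.1761
  p(1,1)=1/324: -0.0031 × log₂(0.0031) = 0.0257
  p(1,2)=5/324: -0.0154 × log₂(0.0154) = 0.0929
  p(2,0)=8/27: -0.2963 × log₂(0.2963) = 0.5200
  p(2,1)=2/81: -0.0247 × log₂(0.0247) = 0.1318
  p(2,2)=10/81: -0.1235 × log₂(0.1235) = 0.3726
H(X,Y) = 2.3866 bits


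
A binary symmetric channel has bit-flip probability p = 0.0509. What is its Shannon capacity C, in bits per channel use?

For BSC with error probability p:
C = 1 - H(p) where H(p) is binary entropy
H(0.0509) = -0.0509 × log₂(0.0509) - 0.9491 × log₂(0.9491)
H(p) = 0.2902
C = 1 - 0.2902 = 0.7098 bits/use


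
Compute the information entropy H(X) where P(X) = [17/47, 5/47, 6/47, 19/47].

H(X) = -Σ p(x) log₂ p(x)
  -17/47 × log₂(17/47) = 0.5307
  -5/47 × log₂(5/47) = 0.3439
  -6/47 × log₂(6/47) = 0.3791
  -19/47 × log₂(19/47) = 0.5282
H(X) = 1.7819 bits


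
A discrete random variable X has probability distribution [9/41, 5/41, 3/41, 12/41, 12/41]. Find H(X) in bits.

H(X) = -Σ p(x) log₂ p(x)
  -9/41 × log₂(9/41) = 0.4802
  -5/41 × log₂(5/41) = 0.3702
  -3/41 × log₂(3/41) = 0.2760
  -12/41 × log₂(12/41) = 0.5188
  -12/41 × log₂(12/41) = 0.5188
H(X) = 2.1641 bits


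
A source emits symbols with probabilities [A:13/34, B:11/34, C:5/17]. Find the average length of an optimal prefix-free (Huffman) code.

Huffman tree construction:
Combine smallest probabilities repeatedly
Resulting codes:
  A: 0 (length 1)
  B: 11 (length 2)
  C: 10 (length 2)
Average length = Σ p(s) × length(s) = 1.6176 bits


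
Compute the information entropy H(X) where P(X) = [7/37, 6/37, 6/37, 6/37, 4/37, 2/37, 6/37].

H(X) = -Σ p(x) log₂ p(x)
  -7/37 × log₂(7/37) = 0.4545
  -6/37 × log₂(6/37) = 0.4256
  -6/37 × log₂(6/37) = 0.4256
  -6/37 × log₂(6/37) = 0.4256
  -4/37 × log₂(4/37) = 0.3470
  -2/37 × log₂(2/37) = 0.2275
  -6/37 × log₂(6/37) = 0.4256
H(X) = 2.7313 bits


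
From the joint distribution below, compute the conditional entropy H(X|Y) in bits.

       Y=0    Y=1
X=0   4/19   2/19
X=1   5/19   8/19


H(X|Y) = Σ_y p(y) H(X|Y=y)
  p(Y=0) = 9/19, H(X|Y=0) = 0.9911
  p(Y=1) = 10/19, H(X|Y=1) = 0.7219
H(X|Y) = 0.4737×0.9911 + 0.5263×0.7219 = 0.8494 bits


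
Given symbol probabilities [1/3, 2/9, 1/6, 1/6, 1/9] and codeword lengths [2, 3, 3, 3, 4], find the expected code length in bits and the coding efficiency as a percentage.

Average length L = Σ p_i × l_i = 2.7778 bits
Entropy H = 2.2244 bits
Efficiency η = H/L × 100% = 80.08%


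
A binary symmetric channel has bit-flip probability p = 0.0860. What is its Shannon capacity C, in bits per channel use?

For BSC with error probability p:
C = 1 - H(p) where H(p) is binary entropy
H(0.0860) = -0.0860 × log₂(0.0860) - 0.9140 × log₂(0.9140)
H(p) = 0.4230
C = 1 - 0.4230 = 0.5770 bits/use


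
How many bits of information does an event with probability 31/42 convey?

Information content I(x) = -log₂(p(x))
I = -log₂(31/42) = -log₂(0.7381)
I = 0.4381 bits


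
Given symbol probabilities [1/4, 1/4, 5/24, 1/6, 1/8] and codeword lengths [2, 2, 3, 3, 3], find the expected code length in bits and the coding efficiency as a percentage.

Average length L = Σ p_i × l_i = 2.5000 bits
Entropy H = 2.2773 bits
Efficiency η = H/L × 100% = 91.09%


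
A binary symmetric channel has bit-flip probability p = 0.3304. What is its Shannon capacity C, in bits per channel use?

For BSC with error probability p:
C = 1 - H(p) where H(p) is binary entropy
H(0.3304) = -0.3304 × log₂(0.3304) - 0.6696 × log₂(0.6696)
H(p) = 0.9153
C = 1 - 0.9153 = 0.0847 bits/use


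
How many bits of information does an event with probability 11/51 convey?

Information content I(x) = -log₂(p(x))
I = -log₂(11/51) = -log₂(0.2157)
I = 2.2130 bits


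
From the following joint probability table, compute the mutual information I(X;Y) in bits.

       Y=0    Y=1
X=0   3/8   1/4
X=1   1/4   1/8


H(X) = 0.9544, H(Y) = 0.9544, H(X,Y) = 1.9056
I(X;Y) = H(X) + H(Y) - H(X,Y) = 0.0032 bits


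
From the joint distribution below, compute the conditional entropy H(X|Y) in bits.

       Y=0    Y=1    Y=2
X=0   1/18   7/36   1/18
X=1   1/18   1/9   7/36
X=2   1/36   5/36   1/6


H(X|Y) = Σ_y p(y) H(X|Y=y)
  p(Y=0) = 5/36, H(X|Y=0) = 1.5219
  p(Y=1) = 4/9, H(X|Y=1) = 1.5462
  p(Y=2) = 5/12, H(X|Y=2) = 1.4295
H(X|Y) = 0.1389×1.5219 + 0.4444×1.5462 + 0.4167×1.4295 = 1.4942 bits


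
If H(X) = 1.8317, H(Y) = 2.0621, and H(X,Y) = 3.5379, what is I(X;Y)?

I(X;Y) = H(X) + H(Y) - H(X,Y)
I(X;Y) = 1.8317 + 2.0621 - 3.5379 = 0.3559 bits


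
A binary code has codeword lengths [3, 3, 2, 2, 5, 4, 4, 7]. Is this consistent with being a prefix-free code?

Kraft inequality: Σ 2^(-l_i) ≤ 1 for prefix-free code
Calculating: 2^(-3) + 2^(-3) + 2^(-2) + 2^(-2) + 2^(-5) + 2^(-4) + 2^(-4) + 2^(-7)
= 0.125 + 0.125 + 0.25 + 0.25 + 0.03125 + 0.0625 + 0.0625 + 0.0078125
= 0.9141
Since 0.9141 ≤ 1, prefix-free code exists


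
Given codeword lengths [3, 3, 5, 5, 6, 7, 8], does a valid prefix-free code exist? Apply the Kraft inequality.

Kraft inequality: Σ 2^(-l_i) ≤ 1 for prefix-free code
Calculating: 2^(-3) + 2^(-3) + 2^(-5) + 2^(-5) + 2^(-6) + 2^(-7) + 2^(-8)
= 0.125 + 0.125 + 0.03125 + 0.03125 + 0.015625 + 0.0078125 + 0.00390625
= 0.3398
Since 0.3398 ≤ 1, prefix-free code exists


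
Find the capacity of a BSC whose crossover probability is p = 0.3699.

For BSC with error probability p:
C = 1 - H(p) where H(p) is binary entropy
H(0.3699) = -0.3699 × log₂(0.3699) - 0.6301 × log₂(0.6301)
H(p) = 0.9506
C = 1 - 0.9506 = 0.0494 bits/use


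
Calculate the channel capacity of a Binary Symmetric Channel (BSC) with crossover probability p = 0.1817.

For BSC with error probability p:
C = 1 - H(p) where H(p) is binary entropy
H(0.1817) = -0.1817 × log₂(0.1817) - 0.8183 × log₂(0.8183)
H(p) = 0.6838
C = 1 - 0.6838 = 0.3162 bits/use


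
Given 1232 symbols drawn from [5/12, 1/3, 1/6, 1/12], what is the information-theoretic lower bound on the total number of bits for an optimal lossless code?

Entropy H = 1.7842 bits/symbol
Minimum bits = H × n = 1.7842 × 1232
= 2198.08 bits


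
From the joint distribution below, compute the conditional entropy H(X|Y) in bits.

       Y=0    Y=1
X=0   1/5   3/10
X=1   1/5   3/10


H(X|Y) = Σ_y p(y) H(X|Y=y)
  p(Y=0) = 2/5, H(X|Y=0) = 1.0000
  p(Y=1) = 3/5, H(X|Y=1) = 1.0000
H(X|Y) = 0.4000×1.0000 + 0.6000×1.0000 = 1.0000 bits


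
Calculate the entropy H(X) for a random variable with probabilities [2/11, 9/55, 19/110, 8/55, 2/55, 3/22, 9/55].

H(X) = -Σ p(x) log₂ p(x)
  -2/11 × log₂(2/11) = 0.4472
  -9/55 × log₂(9/55) = 0.4273
  -19/110 × log₂(19/110) = 0.4376
  -8/55 × log₂(8/55) = 0.4046
  -2/55 × log₂(2/55) = 0.1739
  -3/22 × log₂(3/22) = 0.3920
  -9/55 × log₂(9/55) = 0.4273
H(X) = 2.7098 bits


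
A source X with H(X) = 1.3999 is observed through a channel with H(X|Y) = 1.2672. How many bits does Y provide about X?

I(X;Y) = H(X) - H(X|Y)
I(X;Y) = 1.3999 - 1.2672 = 0.1327 bits


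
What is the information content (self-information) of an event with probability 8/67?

Information content I(x) = -log₂(p(x))
I = -log₂(8/67) = -log₂(0.1194)
I = 3.0661 bits


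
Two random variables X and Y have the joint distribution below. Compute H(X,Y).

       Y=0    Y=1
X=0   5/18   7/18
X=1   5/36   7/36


H(X,Y) = -Σ p(x,y) log₂ p(x,y)
  p(0,0)=5/18: -0.2778 × log₂(0.2778) = 0.5133
  p(0,1)=7/18: -0.3889 × log₂(0.3889) = 0.5299
  p(1,0)=5/36: -0.1389 × log₂(0.1389) = 0.3956
  p(1,1)=7/36: -0.1944 × log₂(0.1944) = 0.4594
H(X,Y) = 1.8982 bits


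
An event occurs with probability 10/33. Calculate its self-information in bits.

Information content I(x) = -log₂(p(x))
I = -log₂(10/33) = -log₂(0.3030)
I = 1.7225 bits


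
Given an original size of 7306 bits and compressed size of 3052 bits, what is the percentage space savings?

Space savings = (1 - Compressed/Original) × 100%
= (1 - 3052/7306) × 100%
= 58.23%


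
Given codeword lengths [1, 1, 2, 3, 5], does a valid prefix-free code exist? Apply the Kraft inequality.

Kraft inequality: Σ 2^(-l_i) ≤ 1 for prefix-free code
Calculating: 2^(-1) + 2^(-1) + 2^(-2) + 2^(-3) + 2^(-5)
= 0.5 + 0.5 + 0.25 + 0.125 + 0.03125
= 1.4062
Since 1.4062 > 1, prefix-free code does not exist


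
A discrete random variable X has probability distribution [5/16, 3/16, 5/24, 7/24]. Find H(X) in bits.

H(X) = -Σ p(x) log₂ p(x)
  -5/16 × log₂(5/16) = 0.5244
  -3/16 × log₂(3/16) = 0.4528
  -5/24 × log₂(5/24) = 0.4715
  -7/24 × log₂(7/24) = 0.5185
H(X) = 1.9672 bits


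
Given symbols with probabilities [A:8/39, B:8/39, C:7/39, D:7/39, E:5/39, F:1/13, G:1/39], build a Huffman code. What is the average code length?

Huffman tree construction:
Combine smallest probabilities repeatedly
Resulting codes:
  A: 00 (length 2)
  B: 01 (length 2)
  C: 110 (length 3)
  D: 111 (length 3)
  E: 101 (length 3)
  F: 1001 (length 4)
  G: 1000 (length 4)
Average length = Σ p(s) × length(s) = 2.6923 bits


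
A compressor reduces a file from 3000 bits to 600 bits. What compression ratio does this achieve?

Compression ratio = Original / Compressed
= 3000 / 600 = 5.00:1


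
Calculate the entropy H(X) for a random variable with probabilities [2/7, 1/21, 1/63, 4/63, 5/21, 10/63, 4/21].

H(X) = -Σ p(x) log₂ p(x)
  -2/7 × log₂(2/7) = 0.5164
  -1/21 × log₂(1/21) = 0.2092
  -1/63 × log₂(1/63) = 0.0949
  -4/63 × log₂(4/63) = 0.2525
  -5/21 × log₂(5/21) = 0.4929
  -10/63 × log₂(10/63) = 0.4215
  -4/21 × log₂(4/21) = 0.4557
H(X) = 2.4431 bits


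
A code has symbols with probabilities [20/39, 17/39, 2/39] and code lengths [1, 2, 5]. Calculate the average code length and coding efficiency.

Average length L = Σ p_i × l_i = 1.6410 bits
Entropy H = 1.2360 bits
Efficiency η = H/L × 100% = 75.32%


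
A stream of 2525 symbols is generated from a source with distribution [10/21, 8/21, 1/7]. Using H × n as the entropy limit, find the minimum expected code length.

Entropy H = 1.4412 bits/symbol
Minimum bits = H × n = 1.4412 × 2525
= 3638.95 bits


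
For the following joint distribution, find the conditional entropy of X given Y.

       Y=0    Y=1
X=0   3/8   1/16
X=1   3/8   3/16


H(X|Y) = Σ_y p(y) H(X|Y=y)
  p(Y=0) = 3/4, H(X|Y=0) = 1.0000
  p(Y=1) = 1/4, H(X|Y=1) = 0.8113
H(X|Y) = 0.7500×1.0000 + 0.2500×0.8113 = 0.9528 bits


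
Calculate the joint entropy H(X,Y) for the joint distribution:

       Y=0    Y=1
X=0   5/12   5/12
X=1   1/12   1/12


H(X,Y) = -Σ p(x,y) log₂ p(x,y)
  p(0,0)=5/12: -0.4167 × log₂(0.4167) = 0.5263
  p(0,1)=5/12: -0.4167 × log₂(0.4167) = 0.5263
  p(1,0)=1/12: -0.0833 × log₂(0.0833) = 0.2987
  p(1,1)=1/12: -0.0833 × log₂(0.0833) = 0.2987
H(X,Y) = 1.6500 bits


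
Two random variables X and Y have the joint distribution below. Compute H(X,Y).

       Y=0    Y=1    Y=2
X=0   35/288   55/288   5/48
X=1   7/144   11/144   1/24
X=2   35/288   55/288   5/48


H(X,Y) = -Σ p(x,y) log₂ p(x,y)
  p(0,0)=35/288: -0.1215 × log₂(0.1215) = 0.3695
  p(0,1)=55/288: -0.1910 × log₂(0.1910) = 0.4561
  p(0,2)=5/48: -0.1042 × log₂(0.1042) = 0.3399
  p(1,0)=7/144: -0.0486 × log₂(0.0486) = 0.2121
  p(1,1)=11/144: -0.0764 × log₂(0.0764) = 0.2834
  p(1,2)=1/24: -0.0417 × log₂(0.0417) = 0.1910
  p(2,0)=35/288: -0.1215 × log₂(0.1215) = 0.3695
  p(2,1)=55/288: -0.1910 × log₂(0.1910) = 0.4561
  p(2,2)=5/48: -0.1042 × log₂(0.1042) = 0.3399
H(X,Y) = 3.0177 bits


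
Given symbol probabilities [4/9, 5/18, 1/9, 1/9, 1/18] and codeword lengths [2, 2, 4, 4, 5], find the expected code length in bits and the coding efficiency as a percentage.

Average length L = Σ p_i × l_i = 2.6111 bits
Entropy H = 1.9694 bits
Efficiency η = H/L × 100% = 75.42%


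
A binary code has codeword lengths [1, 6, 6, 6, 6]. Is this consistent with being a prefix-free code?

Kraft inequality: Σ 2^(-l_i) ≤ 1 for prefix-free code
Calculating: 2^(-1) + 2^(-6) + 2^(-6) + 2^(-6) + 2^(-6)
= 0.5 + 0.015625 + 0.015625 + 0.015625 + 0.015625
= 0.5625
Since 0.5625 ≤ 1, prefix-free code exists


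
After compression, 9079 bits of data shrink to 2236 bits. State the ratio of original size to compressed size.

Compression ratio = Original / Compressed
= 9079 / 2236 = 4.06:1


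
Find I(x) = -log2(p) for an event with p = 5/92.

Information content I(x) = -log₂(p(x))
I = -log₂(5/92) = -log₂(0.0543)
I = 4.2016 bits


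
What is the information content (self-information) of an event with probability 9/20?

Information content I(x) = -log₂(p(x))
I = -log₂(9/20) = -log₂(0.4500)
I = 1.1520 bits


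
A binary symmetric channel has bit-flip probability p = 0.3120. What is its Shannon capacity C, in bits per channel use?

For BSC with error probability p:
C = 1 - H(p) where H(p) is binary entropy
H(0.3120) = -0.3120 × log₂(0.3120) - 0.6880 × log₂(0.6880)
H(p) = 0.8955
C = 1 - 0.8955 = 0.1045 bits/use


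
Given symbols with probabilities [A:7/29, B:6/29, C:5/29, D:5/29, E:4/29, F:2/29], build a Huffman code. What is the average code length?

Huffman tree construction:
Combine smallest probabilities repeatedly
Resulting codes:
  A: 10 (length 2)
  B: 00 (length 2)
  C: 110 (length 3)
  D: 111 (length 3)
  E: 011 (length 3)
  F: 010 (length 3)
Average length = Σ p(s) × length(s) = 2.5517 bits


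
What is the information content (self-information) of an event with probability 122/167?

Information content I(x) = -log₂(p(x))
I = -log₂(122/167) = -log₂(0.7305)
I = 0.4530 bits


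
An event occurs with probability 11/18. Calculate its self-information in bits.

Information content I(x) = -log₂(p(x))
I = -log₂(11/18) = -log₂(0.6111)
I = 0.7105 bits


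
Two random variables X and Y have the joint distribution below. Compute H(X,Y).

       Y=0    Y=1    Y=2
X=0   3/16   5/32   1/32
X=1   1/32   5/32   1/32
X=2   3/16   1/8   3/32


H(X,Y) = -Σ p(x,y) log₂ p(x,y)
  p(0,0)=3/16: -0.1875 × log₂(0.1875) = 0.4528
  p(0,1)=5/32: -0.1562 × log₂(0.1562) = 0.4184
  p(0,2)=1/32: -0.0312 × log₂(0.0312) = 0.1562
  p(1,0)=1/32: -0.0312 × log₂(0.0312) = 0.1562
  p(1,1)=5/32: -0.1562 × log₂(0.1562) = 0.4184
  p(1,2)=1/32: -0.0312 × log₂(0.0312) = 0.1562
  p(2,0)=3/16: -0.1875 × log₂(0.1875) = 0.4528
  p(2,1)=1/8: -0.1250 × log₂(0.1250) = 0.3750
  p(2,2)=3/32: -0.0938 × log₂(0.0938) = 0.3202
H(X,Y) = 2.9064 bits


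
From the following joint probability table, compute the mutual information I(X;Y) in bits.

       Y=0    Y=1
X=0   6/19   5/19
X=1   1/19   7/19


H(X) = 0.9819, H(Y) = 0.9495, H(X,Y) = 1.7863
I(X;Y) = H(X) + H(Y) - H(X,Y) = 0.1451 bits


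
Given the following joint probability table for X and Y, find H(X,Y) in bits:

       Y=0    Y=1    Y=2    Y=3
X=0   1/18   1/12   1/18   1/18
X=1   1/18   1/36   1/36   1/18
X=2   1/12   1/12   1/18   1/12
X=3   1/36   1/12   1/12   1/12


H(X,Y) = -Σ p(x,y) log₂ p(x,y)
  p(0,0)=1/18: -0.0556 × log₂(0.0556) = 0.2317
  p(0,1)=1/12: -0.0833 × log₂(0.0833) = 0.2987
  p(0,2)=1/18: -0.0556 × log₂(0.0556) = 0.2317
  p(0,3)=1/18: -0.0556 × log₂(0.0556) = 0.2317
  p(1,0)=1/18: -0.0556 × log₂(0.0556) = 0.2317
  p(1,1)=1/36: -0.0278 × log₂(0.0278) = 0.1436
  p(1,2)=1/36: -0.0278 × log₂(0.0278) = 0.1436
  p(1,3)=1/18: -0.0556 × log₂(0.0556) = 0.2317
  p(2,0)=1/12: -0.0833 × log₂(0.0833) = 0.2987
  p(2,1)=1/12: -0.0833 × log₂(0.0833) = 0.2987
  p(2,2)=1/18: -0.0556 × log₂(0.0556) = 0.2317
  p(2,3)=1/12: -0.0833 × log₂(0.0833) = 0.2987
  p(3,0)=1/36: -0.0278 × log₂(0.0278) = 0.1436
  p(3,1)=1/12: -0.0833 × log₂(0.0833) = 0.2987
  p(3,2)=1/12: -0.0833 × log₂(0.0833) = 0.2987
  p(3,3)=1/12: -0.0833 × log₂(0.0833) = 0.2987
H(X,Y) = 3.9120 bits


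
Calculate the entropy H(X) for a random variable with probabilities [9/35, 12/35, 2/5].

H(X) = -Σ p(x) log₂ p(x)
  -9/35 × log₂(9/35) = 0.5038
  -12/35 × log₂(12/35) = 0.5295
  -2/5 × log₂(2/5) = 0.5288
H(X) = 1.5621 bits


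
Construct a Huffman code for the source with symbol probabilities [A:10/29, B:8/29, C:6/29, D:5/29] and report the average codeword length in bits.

Huffman tree construction:
Combine smallest probabilities repeatedly
Resulting codes:
  A: 11 (length 2)
  B: 10 (length 2)
  C: 01 (length 2)
  D: 00 (length 2)
Average length = Σ p(s) × length(s) = 2.0000 bits


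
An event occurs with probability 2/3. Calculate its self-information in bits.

Information content I(x) = -log₂(p(x))
I = -log₂(2/3) = -log₂(0.6667)
I = 0.5850 bits


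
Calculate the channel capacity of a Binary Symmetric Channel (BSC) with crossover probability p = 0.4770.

For BSC with error probability p:
C = 1 - H(p) where H(p) is binary entropy
H(0.4770) = -0.4770 × log₂(0.4770) - 0.5230 × log₂(0.5230)
H(p) = 0.9985
C = 1 - 0.9985 = 0.0015 bits/use


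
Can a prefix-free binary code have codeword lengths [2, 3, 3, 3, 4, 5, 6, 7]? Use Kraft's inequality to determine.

Kraft inequality: Σ 2^(-l_i) ≤ 1 for prefix-free code
Calculating: 2^(-2) + 2^(-3) + 2^(-3) + 2^(-3) + 2^(-4) + 2^(-5) + 2^(-6) + 2^(-7)
= 0.25 + 0.125 + 0.125 + 0.125 + 0.0625 + 0.03125 + 0.015625 + 0.0078125
= 0.7422
Since 0.7422 ≤ 1, prefix-free code exists


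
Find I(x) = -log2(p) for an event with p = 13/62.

Information content I(x) = -log₂(p(x))
I = -log₂(13/62) = -log₂(0.2097)
I = 2.2538 bits


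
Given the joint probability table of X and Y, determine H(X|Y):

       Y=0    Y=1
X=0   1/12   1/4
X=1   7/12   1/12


H(X|Y) = Σ_y p(y) H(X|Y=y)
  p(Y=0) = 2/3, H(X|Y=0) = 0.5436
  p(Y=1) = 1/3, H(X|Y=1) = 0.8113
H(X|Y) = 0.6667×0.5436 + 0.3333×0.8113 = 0.6328 bits


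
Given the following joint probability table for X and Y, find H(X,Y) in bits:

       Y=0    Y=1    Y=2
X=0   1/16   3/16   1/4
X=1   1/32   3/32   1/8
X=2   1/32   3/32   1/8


H(X,Y) = -Σ p(x,y) log₂ p(x,y)
  p(0,0)=1/16: -0.0625 × log₂(0.0625) = 0.2500
  p(0,1)=3/16: -0.1875 × log₂(0.1875) = 0.4528
  p(0,2)=1/4: -0.2500 × log₂(0.2500) = 0.5000
  p(1,0)=1/32: -0.0312 × log₂(0.0312) = 0.1562
  p(1,1)=3/32: -0.0938 × log₂(0.0938) = 0.3202
  p(1,2)=1/8: -0.1250 × log₂(0.1250) = 0.3750
  p(2,0)=1/32: -0.0312 × log₂(0.0312) = 0.1562
  p(2,1)=3/32: -0.0938 × log₂(0.0938) = 0.3202
  p(2,2)=1/8: -0.1250 × log₂(0.1250) = 0.3750
H(X,Y) = 2.9056 bits


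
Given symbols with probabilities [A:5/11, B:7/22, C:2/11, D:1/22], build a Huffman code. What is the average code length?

Huffman tree construction:
Combine smallest probabilities repeatedly
Resulting codes:
  A: 0 (length 1)
  B: 11 (length 2)
  C: 101 (length 3)
  D: 100 (length 3)
Average length = Σ p(s) × length(s) = 1.7727 bits


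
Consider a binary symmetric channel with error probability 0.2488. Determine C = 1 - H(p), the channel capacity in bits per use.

For BSC with error probability p:
C = 1 - H(p) where H(p) is binary entropy
H(0.2488) = -0.2488 × log₂(0.2488) - 0.7512 × log₂(0.7512)
H(p) = 0.8094
C = 1 - 0.8094 = 0.1906 bits/use


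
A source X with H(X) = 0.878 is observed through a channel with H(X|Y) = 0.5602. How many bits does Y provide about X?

I(X;Y) = H(X) - H(X|Y)
I(X;Y) = 0.878 - 0.5602 = 0.3178 bits


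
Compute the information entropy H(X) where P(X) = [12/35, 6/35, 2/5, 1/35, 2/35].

H(X) = -Σ p(x) log₂ p(x)
  -12/35 × log₂(12/35) = 0.5295
  -6/35 × log₂(6/35) = 0.4362
  -2/5 × log₂(2/5) = 0.5288
  -1/35 × log₂(1/35) = 0.1466
  -2/35 × log₂(2/35) = 0.2360
H(X) = 1.8769 bits


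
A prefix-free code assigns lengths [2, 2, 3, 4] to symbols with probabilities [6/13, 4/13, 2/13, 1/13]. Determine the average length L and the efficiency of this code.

Average length L = Σ p_i × l_i = 2.3077 bits
Entropy H = 1.7381 bits
Efficiency η = H/L × 100% = 75.32%


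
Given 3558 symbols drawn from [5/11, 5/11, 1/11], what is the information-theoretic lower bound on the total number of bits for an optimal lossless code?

Entropy H = 1.3486 bits/symbol
Minimum bits = H × n = 1.3486 × 3558
= 4798.28 bits


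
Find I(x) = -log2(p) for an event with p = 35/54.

Information content I(x) = -log₂(p(x))
I = -log₂(35/54) = -log₂(0.6481)
I = 0.6256 bits


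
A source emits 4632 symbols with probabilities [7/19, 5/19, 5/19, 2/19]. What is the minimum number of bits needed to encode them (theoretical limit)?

Entropy H = 1.8863 bits/symbol
Minimum bits = H × n = 1.8863 × 4632
= 8737.38 bits


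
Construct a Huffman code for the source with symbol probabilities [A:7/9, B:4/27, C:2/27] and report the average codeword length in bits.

Huffman tree construction:
Combine smallest probabilities repeatedly
Resulting codes:
  A: 1 (length 1)
  B: 01 (length 2)
  C: 00 (length 2)
Average length = Σ p(s) × length(s) = 1.2222 bits


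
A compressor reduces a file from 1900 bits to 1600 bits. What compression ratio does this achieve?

Compression ratio = Original / Compressed
= 1900 / 1600 = 1.19:1


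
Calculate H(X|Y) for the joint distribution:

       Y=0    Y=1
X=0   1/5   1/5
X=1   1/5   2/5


H(X|Y) = Σ_y p(y) H(X|Y=y)
  p(Y=0) = 2/5, H(X|Y=0) = 1.0000
  p(Y=1) = 3/5, H(X|Y=1) = 0.9183
H(X|Y) = 0.4000×1.0000 + 0.6000×0.9183 = 0.9510 bits


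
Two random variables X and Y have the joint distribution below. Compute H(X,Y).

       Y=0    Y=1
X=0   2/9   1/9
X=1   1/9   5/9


H(X,Y) = -Σ p(x,y) log₂ p(x,y)
  p(0,0)=2/9: -0.2222 × log₂(0.2222) = 0.4822
  p(0,1)=1/9: -0.1111 × log₂(0.1111) = 0.3522
  p(1,0)=1/9: -0.1111 × log₂(0.1111) = 0.3522
  p(1,1)=5/9: -0.5556 × log₂(0.5556) = 0.4711
H(X,Y) = 1.6577 bits


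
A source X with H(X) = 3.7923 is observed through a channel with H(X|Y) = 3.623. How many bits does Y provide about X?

I(X;Y) = H(X) - H(X|Y)
I(X;Y) = 3.7923 - 3.623 = 0.1693 bits


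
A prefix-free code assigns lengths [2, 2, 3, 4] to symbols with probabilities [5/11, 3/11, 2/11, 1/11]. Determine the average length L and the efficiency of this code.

Average length L = Σ p_i × l_i = 2.3636 bits
Entropy H = 1.7899 bits
Efficiency η = H/L × 100% = 75.73%


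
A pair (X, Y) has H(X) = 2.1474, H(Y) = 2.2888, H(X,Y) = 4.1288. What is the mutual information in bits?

I(X;Y) = H(X) + H(Y) - H(X,Y)
I(X;Y) = 2.1474 + 2.2888 - 4.1288 = 0.3074 bits


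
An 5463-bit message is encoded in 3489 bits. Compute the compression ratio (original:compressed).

Compression ratio = Original / Compressed
= 5463 / 3489 = 1.57:1


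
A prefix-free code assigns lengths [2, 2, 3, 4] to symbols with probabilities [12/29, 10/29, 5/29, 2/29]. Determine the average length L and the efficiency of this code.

Average length L = Σ p_i × l_i = 2.3103 bits
Entropy H = 1.7598 bits
Efficiency η = H/L × 100% = 76.17%


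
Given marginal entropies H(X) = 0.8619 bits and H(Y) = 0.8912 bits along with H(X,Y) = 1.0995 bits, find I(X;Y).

I(X;Y) = H(X) + H(Y) - H(X,Y)
I(X;Y) = 0.8619 + 0.8912 - 1.0995 = 0.6536 bits


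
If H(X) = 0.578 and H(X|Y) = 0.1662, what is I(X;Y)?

I(X;Y) = H(X) - H(X|Y)
I(X;Y) = 0.578 - 0.1662 = 0.4118 bits


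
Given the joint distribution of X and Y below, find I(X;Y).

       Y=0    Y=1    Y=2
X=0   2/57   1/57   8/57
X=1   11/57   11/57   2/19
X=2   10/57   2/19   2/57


H(X) = 1.4870, H(Y) = 1.5680, H(X,Y) = 2.8794
I(X;Y) = H(X) + H(Y) - H(X,Y) = 0.1755 bits


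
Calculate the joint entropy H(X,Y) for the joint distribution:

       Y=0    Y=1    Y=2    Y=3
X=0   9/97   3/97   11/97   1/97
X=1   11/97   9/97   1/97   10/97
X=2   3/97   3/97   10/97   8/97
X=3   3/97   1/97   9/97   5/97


H(X,Y) = -Σ p(x,y) log₂ p(x,y)
  p(0,0)=9/97: -0.0928 × log₂(0.0928) = 0.3182
  p(0,1)=3/97: -0.0309 × log₂(0.0309) = 0.1551
  p(0,2)=11/97: -0.1134 × log₂(0.1134) = 0.3561
  p(0,3)=1/97: -0.0103 × log₂(0.0103) = 0.0680
  p(1,0)=11/97: -0.1134 × log₂(0.1134) = 0.3561
  p(1,1)=9/97: -0.0928 × log₂(0.0928) = 0.3182
  p(1,2)=1/97: -0.0103 × log₂(0.0103) = 0.0680
  p(1,3)=10/97: -0.1031 × log₂(0.1031) = 0.3379
  p(2,0)=3/97: -0.0309 × log₂(0.0309) = 0.1551
  p(2,1)=3/97: -0.0309 × log₂(0.0309) = 0.1551
  p(2,2)=10/97: -0.1031 × log₂(0.1031) = 0.3379
  p(2,3)=8/97: -0.0825 × log₂(0.0825) = 0.2969
  p(3,0)=3/97: -0.0309 × log₂(0.0309) = 0.1551
  p(3,1)=1/97: -0.0103 × log₂(0.0103) = 0.0680
  p(3,2)=9/97: -0.0928 × log₂(0.0928) = 0.3182
  p(3,3)=5/97: -0.0515 × log₂(0.0515) = 0.2205
H(X,Y) = 3.6848 bits


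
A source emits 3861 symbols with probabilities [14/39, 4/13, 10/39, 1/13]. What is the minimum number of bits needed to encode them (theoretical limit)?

Entropy H = 1.8419 bits/symbol
Minimum bits = H × n = 1.8419 × 3861
= 7111.57 bits


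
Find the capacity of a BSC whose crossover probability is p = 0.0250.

For BSC with error probability p:
C = 1 - H(p) where H(p) is binary entropy
H(0.0250) = -0.0250 × log₂(0.0250) - 0.9750 × log₂(0.9750)
H(p) = 0.1687
C = 1 - 0.1687 = 0.8313 bits/use


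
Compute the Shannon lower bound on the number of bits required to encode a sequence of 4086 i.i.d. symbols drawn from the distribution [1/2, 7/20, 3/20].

Entropy H = 1.4406 bits/symbol
Minimum bits = H × n = 1.4406 × 4086
= 5886.48 bits


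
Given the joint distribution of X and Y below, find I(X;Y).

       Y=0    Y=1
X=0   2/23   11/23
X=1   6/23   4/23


H(X) = 0.9877, H(Y) = 0.9321, H(X,Y) = 1.7599
I(X;Y) = H(X) + H(Y) - H(X,Y) = 0.1599 bits


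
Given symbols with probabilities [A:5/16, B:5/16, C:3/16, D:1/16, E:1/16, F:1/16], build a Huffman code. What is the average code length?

Huffman tree construction:
Combine smallest probabilities repeatedly
Resulting codes:
  A: 10 (length 2)
  B: 11 (length 2)
  C: 00 (length 2)
  D: 0110 (length 4)
  E: 0111 (length 4)
  F: 010 (length 3)
Average length = Σ p(s) × length(s) = 2.3125 bits


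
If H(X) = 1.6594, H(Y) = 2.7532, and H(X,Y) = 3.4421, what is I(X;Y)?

I(X;Y) = H(X) + H(Y) - H(X,Y)
I(X;Y) = 1.6594 + 2.7532 - 3.4421 = 0.9705 bits


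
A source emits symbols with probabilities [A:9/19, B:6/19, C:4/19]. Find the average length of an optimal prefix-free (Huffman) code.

Huffman tree construction:
Combine smallest probabilities repeatedly
Resulting codes:
  A: 0 (length 1)
  B: 11 (length 2)
  C: 10 (length 2)
Average length = Σ p(s) × length(s) = 1.5263 bits


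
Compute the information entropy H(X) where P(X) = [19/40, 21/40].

H(X) = -Σ p(x) log₂ p(x)
  -19/40 × log₂(19/40) = 0.5102
  -21/40 × log₂(21/40) = 0.4880
H(X) = 0.9982 bits


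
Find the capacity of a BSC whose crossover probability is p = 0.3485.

For BSC with error probability p:
C = 1 - H(p) where H(p) is binary entropy
H(0.3485) = -0.3485 × log₂(0.3485) - 0.6515 × log₂(0.6515)
H(p) = 0.9327
C = 1 - 0.9327 = 0.0673 bits/use


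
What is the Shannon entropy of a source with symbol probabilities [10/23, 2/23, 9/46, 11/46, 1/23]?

H(X) = -Σ p(x) log₂ p(x)
  -10/23 × log₂(10/23) = 0.5224
  -2/23 × log₂(2/23) = 0.3064
  -9/46 × log₂(9/46) = 0.4605
  -11/46 × log₂(11/46) = 0.4936
  -1/23 × log₂(1/23) = 0.1967
H(X) = 1.9796 bits


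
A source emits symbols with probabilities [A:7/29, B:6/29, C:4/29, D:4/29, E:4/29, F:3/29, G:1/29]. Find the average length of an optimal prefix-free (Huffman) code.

Huffman tree construction:
Combine smallest probabilities repeatedly
Resulting codes:
  A: 01 (length 2)
  B: 00 (length 2)
  C: 100 (length 3)
  D: 101 (length 3)
  E: 110 (length 3)
  F: 1111 (length 4)
  G: 1110 (length 4)
Average length = Σ p(s) × length(s) = 2.6897 bits


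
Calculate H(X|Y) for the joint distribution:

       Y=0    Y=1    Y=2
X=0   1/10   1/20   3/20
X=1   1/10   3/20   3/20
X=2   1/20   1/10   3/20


H(X|Y) = Σ_y p(y) H(X|Y=y)
  p(Y=0) = 1/4, H(X|Y=0) = 1.5219
  p(Y=1) = 3/10, H(X|Y=1) = 1.4591
  p(Y=2) = 9/20, H(X|Y=2) = 1.5850
H(X|Y) = 0.2500×1.5219 + 0.3000×1.4591 + 0.4500×1.5850 = 1.5315 bits


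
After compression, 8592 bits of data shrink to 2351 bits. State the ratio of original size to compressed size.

Compression ratio = Original / Compressed
= 8592 / 2351 = 3.65:1


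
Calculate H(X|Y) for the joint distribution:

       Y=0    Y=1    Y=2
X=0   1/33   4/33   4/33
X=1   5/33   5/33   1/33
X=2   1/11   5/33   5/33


H(X|Y) = Σ_y p(y) H(X|Y=y)
  p(Y=0) = 3/11, H(X|Y=0) = 1.3516
  p(Y=1) = 14/33, H(X|Y=1) = 1.5774
  p(Y=2) = 10/33, H(X|Y=2) = 1.3610
H(X|Y) = 0.2727×1.3516 + 0.4242×1.5774 + 0.3030×1.3610 = 1.4502 bits


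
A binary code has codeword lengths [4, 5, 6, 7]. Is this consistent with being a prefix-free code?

Kraft inequality: Σ 2^(-l_i) ≤ 1 for prefix-free code
Calculating: 2^(-4) + 2^(-5) + 2^(-6) + 2^(-7)
= 0.0625 + 0.03125 + 0.015625 + 0.0078125
= 0.1172
Since 0.1172 ≤ 1, prefix-free code exists


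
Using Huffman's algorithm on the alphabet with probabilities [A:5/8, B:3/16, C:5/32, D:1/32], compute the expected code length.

Huffman tree construction:
Combine smallest probabilities repeatedly
Resulting codes:
  A: 1 (length 1)
  B: 00 (length 2)
  C: 011 (length 3)
  D: 010 (length 3)
Average length = Σ p(s) × length(s) = 1.5625 bits


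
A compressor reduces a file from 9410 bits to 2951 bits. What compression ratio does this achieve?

Compression ratio = Original / Compressed
= 9410 / 2951 = 3.19:1


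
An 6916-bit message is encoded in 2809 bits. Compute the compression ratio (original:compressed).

Compression ratio = Original / Compressed
= 6916 / 2809 = 2.46:1


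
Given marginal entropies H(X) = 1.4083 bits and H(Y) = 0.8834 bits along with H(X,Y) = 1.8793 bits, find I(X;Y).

I(X;Y) = H(X) + H(Y) - H(X,Y)
I(X;Y) = 1.4083 + 0.8834 - 1.8793 = 0.4124 bits


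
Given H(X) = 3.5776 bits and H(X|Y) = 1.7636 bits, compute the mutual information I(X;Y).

I(X;Y) = H(X) - H(X|Y)
I(X;Y) = 3.5776 - 1.7636 = 1.814 bits


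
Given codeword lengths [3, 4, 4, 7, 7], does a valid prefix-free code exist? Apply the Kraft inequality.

Kraft inequality: Σ 2^(-l_i) ≤ 1 for prefix-free code
Calculating: 2^(-3) + 2^(-4) + 2^(-4) + 2^(-7) + 2^(-7)
= 0.125 + 0.0625 + 0.0625 + 0.0078125 + 0.0078125
= 0.2656
Since 0.2656 ≤ 1, prefix-free code exists


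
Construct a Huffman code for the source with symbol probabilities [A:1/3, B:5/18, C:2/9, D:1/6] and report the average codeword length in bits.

Huffman tree construction:
Combine smallest probabilities repeatedly
Resulting codes:
  A: 11 (length 2)
  B: 10 (length 2)
  C: 01 (length 2)
  D: 00 (length 2)
Average length = Σ p(s) × length(s) = 2.0000 bits


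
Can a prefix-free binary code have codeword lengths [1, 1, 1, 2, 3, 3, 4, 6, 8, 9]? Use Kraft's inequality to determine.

Kraft inequality: Σ 2^(-l_i) ≤ 1 for prefix-free code
Calculating: 2^(-1) + 2^(-1) + 2^(-1) + 2^(-2) + 2^(-3) + 2^(-3) + 2^(-4) + 2^(-6) + 2^(-8) + 2^(-9)
= 0.5 + 0.5 + 0.5 + 0.25 + 0.125 + 0.125 + 0.0625 + 0.015625 + 0.00390625 + 0.001953125
= 2.0840
Since 2.0840 > 1, prefix-free code does not exist


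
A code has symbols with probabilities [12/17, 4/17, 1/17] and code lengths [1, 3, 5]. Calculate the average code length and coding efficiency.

Average length L = Σ p_i × l_i = 1.7059 bits
Entropy H = 1.0863 bits
Efficiency η = H/L × 100% = 63.68%


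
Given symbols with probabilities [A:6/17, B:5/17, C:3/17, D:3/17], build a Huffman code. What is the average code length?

Huffman tree construction:
Combine smallest probabilities repeatedly
Resulting codes:
  A: 11 (length 2)
  B: 10 (length 2)
  C: 00 (length 2)
  D: 01 (length 2)
Average length = Σ p(s) × length(s) = 2.0000 bits


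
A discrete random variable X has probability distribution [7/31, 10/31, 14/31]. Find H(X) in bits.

H(X) = -Σ p(x) log₂ p(x)
  -7/31 × log₂(7/31) = 0.4848
  -10/31 × log₂(10/31) = 0.5265
  -14/31 × log₂(14/31) = 0.5179
H(X) = 1.5292 bits


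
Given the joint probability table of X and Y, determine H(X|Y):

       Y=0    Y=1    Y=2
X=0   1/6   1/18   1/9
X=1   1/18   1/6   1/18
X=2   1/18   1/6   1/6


H(X|Y) = Σ_y p(y) H(X|Y=y)
  p(Y=0) = 5/18, H(X|Y=0) = 1.3710
  p(Y=1) = 7/18, H(X|Y=1) = 1.4488
  p(Y=2) = 1/3, H(X|Y=2) = 1.4591
H(X|Y) = 0.2778×1.3710 + 0.3889×1.4488 + 0.3333×1.4591 = 1.4306 bits


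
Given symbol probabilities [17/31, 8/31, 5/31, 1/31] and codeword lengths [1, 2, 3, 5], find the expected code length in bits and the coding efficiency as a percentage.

Average length L = Σ p_i × l_i = 1.7097 bits
Entropy H = 1.5640 bits
Efficiency η = H/L × 100% = 91.48%


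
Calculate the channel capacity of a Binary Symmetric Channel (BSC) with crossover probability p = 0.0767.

For BSC with error probability p:
C = 1 - H(p) where H(p) is binary entropy
H(0.0767) = -0.0767 × log₂(0.0767) - 0.9233 × log₂(0.9233)
H(p) = 0.3904
C = 1 - 0.3904 = 0.6096 bits/use


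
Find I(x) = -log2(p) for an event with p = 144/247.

Information content I(x) = -log₂(p(x))
I = -log₂(144/247) = -log₂(0.5830)
I = 0.7784 bits


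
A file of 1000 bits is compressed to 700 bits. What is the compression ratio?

Compression ratio = Original / Compressed
= 1000 / 700 = 1.43:1


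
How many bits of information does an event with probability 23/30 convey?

Information content I(x) = -log₂(p(x))
I = -log₂(23/30) = -log₂(0.7667)
I = 0.3833 bits


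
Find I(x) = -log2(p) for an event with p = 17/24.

Information content I(x) = -log₂(p(x))
I = -log₂(17/24) = -log₂(0.7083)
I = 0.4975 bits


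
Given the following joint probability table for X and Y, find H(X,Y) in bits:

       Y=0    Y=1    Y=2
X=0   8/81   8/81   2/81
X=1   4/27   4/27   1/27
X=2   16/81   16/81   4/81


H(X,Y) = -Σ p(x,y) log₂ p(x,y)
  p(0,0)=8/81: -0.0988 × log₂(0.0988) = 0.3299
  p(0,1)=8/81: -0.0988 × log₂(0.0988) = 0.3299
  p(0,2)=2/81: -0.0247 × log₂(0.0247) = 0.1318
  p(1,0)=4/27: -0.1481 × log₂(0.1481) = 0.4081
  p(1,1)=4/27: -0.1481 × log₂(0.1481) = 0.4081
  p(1,2)=1/27: -0.0370 × log₂(0.0370) = 0.1761
  p(2,0)=16/81: -0.1975 × log₂(0.1975) = 0.4622
  p(2,1)=16/81: -0.1975 × log₂(0.1975) = 0.4622
  p(2,2)=4/81: -0.0494 × log₂(0.0494) = 0.2143
H(X,Y) = 2.9226 bits


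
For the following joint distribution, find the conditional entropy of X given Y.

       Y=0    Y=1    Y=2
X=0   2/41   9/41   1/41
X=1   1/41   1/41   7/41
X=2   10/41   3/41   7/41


H(X|Y) = Σ_y p(y) H(X|Y=y)
  p(Y=0) = 13/41, H(X|Y=0) = 0.9913
  p(Y=1) = 13/41, H(X|Y=1) = 1.1401
  p(Y=2) = 15/41, H(X|Y=2) = 1.2867
H(X|Y) = 0.3171×0.9913 + 0.3171×1.1401 + 0.3659×1.2867 = 1.1465 bits


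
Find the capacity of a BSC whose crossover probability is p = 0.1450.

For BSC with error probability p:
C = 1 - H(p) where H(p) is binary entropy
H(0.1450) = -0.1450 × log₂(0.1450) - 0.8550 × log₂(0.8550)
H(p) = 0.5972
C = 1 - 0.5972 = 0.4028 bits/use


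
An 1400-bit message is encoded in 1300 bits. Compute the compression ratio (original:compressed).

Compression ratio = Original / Compressed
= 1400 / 1300 = 1.08:1


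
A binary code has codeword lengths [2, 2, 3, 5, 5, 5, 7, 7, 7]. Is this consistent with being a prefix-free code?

Kraft inequality: Σ 2^(-l_i) ≤ 1 for prefix-free code
Calculating: 2^(-2) + 2^(-2) + 2^(-3) + 2^(-5) + 2^(-5) + 2^(-5) + 2^(-7) + 2^(-7) + 2^(-7)
= 0.25 + 0.25 + 0.125 + 0.03125 + 0.03125 + 0.03125 + 0.0078125 + 0.0078125 + 0.0078125
= 0.7422
Since 0.7422 ≤ 1, prefix-free code exists


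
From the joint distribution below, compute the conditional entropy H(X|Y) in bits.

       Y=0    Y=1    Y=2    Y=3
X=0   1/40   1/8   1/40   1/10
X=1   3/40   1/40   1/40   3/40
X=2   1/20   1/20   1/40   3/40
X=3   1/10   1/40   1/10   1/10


H(X|Y) = Σ_y p(y) H(X|Y=y)
  p(Y=0) = 1/4, H(X|Y=0) = 1.8464
  p(Y=1) = 9/40, H(X|Y=1) = 1.6577
  p(Y=2) = 7/40, H(X|Y=2) = 1.6645
  p(Y=3) = 7/20, H(X|Y=3) = 1.9852
H(X|Y) = 0.2500×1.8464 + 0.2250×1.6577 + 0.1750×1.6645 + 0.3500×1.9852 = 1.8207 bits


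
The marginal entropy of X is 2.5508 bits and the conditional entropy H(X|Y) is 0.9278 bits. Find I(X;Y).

I(X;Y) = H(X) - H(X|Y)
I(X;Y) = 2.5508 - 0.9278 = 1.623 bits


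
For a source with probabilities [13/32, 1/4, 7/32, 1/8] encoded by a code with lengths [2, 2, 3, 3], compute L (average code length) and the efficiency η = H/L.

Average length L = Σ p_i × l_i = 2.3438 bits
Entropy H = 1.8826 bits
Efficiency η = H/L × 100% = 80.32%


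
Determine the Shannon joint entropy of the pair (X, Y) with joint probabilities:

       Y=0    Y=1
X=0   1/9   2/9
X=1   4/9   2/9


H(X,Y) = -Σ p(x,y) log₂ p(x,y)
  p(0,0)=1/9: -0.1111 × log₂(0.1111) = 0.3522
  p(0,1)=2/9: -0.2222 × log₂(0.2222) = 0.4822
  p(1,0)=4/9: -0.4444 × log₂(0.4444) = 0.5200
  p(1,1)=2/9: -0.2222 × log₂(0.2222) = 0.4822
H(X,Y) = 1.8366 bits
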